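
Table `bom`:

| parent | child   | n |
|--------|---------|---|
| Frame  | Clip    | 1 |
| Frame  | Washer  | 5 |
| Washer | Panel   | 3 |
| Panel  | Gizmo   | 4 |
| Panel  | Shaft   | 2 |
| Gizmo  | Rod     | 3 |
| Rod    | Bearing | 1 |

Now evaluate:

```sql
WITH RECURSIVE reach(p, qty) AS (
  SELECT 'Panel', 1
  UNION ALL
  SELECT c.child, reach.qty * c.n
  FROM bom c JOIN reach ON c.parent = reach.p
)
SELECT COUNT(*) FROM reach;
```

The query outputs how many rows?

Base: (Panel, qty=1).
Iteration 1: components of {Panel} -> Gizmo = 1*4 = 4, Shaft = 1*2 = 2.
Iteration 2: components of {Gizmo,Shaft} -> Rod = 4*3 = 12.
Iteration 3: components of {Rod} -> Bearing = 12*1 = 12.
Iteration 4: no further components; recursion stops.
Total rows emitted: 5.

5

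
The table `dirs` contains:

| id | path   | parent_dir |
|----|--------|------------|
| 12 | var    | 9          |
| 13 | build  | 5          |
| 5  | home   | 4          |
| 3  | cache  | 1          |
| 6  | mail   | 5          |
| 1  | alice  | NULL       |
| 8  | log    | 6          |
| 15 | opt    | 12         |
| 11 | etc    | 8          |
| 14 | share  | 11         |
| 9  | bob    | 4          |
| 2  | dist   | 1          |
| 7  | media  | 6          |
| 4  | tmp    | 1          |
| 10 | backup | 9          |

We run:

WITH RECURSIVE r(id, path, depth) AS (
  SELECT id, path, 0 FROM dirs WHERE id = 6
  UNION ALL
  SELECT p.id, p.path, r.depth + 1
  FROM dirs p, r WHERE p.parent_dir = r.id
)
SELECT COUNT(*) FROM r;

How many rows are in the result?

Base: id=6 (mail) at depth 0.
Iteration 1: rows with parent_dir in {6} -> media (id 7, depth 1), log (id 8, depth 1).
Iteration 2: rows with parent_dir in {7,8} -> etc (id 11, depth 2).
Iteration 3: rows with parent_dir in {11} -> share (id 14, depth 3).
Iteration 4: no rows with parent_dir in {14}; recursion stops.
Total rows emitted: 5.

5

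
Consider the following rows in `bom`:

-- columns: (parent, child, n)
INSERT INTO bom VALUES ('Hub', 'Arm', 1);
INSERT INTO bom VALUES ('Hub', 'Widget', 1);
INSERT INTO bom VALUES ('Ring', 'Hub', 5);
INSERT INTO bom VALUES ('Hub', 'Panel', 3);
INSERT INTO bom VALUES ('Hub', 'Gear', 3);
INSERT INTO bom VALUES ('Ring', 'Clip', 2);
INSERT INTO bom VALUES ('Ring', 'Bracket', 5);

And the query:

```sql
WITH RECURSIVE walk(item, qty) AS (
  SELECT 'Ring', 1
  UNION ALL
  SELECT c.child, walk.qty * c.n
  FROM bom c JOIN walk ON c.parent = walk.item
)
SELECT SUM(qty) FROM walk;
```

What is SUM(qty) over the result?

Base: (Ring, qty=1).
Iteration 1: components of {Ring} -> Bracket = 1*5 = 5, Clip = 1*2 = 2, Hub = 1*5 = 5.
Iteration 2: components of {Bracket,Clip,Hub} -> Arm = 5*1 = 5, Gear = 5*3 = 15, Panel = 5*3 = 15, Widget = 5*1 = 5.
Iteration 3: no further components; recursion stops.
SUM(qty) = 1 + 5 + 5 + 2 + 15 + 5 + 5 + 15 = 53.

53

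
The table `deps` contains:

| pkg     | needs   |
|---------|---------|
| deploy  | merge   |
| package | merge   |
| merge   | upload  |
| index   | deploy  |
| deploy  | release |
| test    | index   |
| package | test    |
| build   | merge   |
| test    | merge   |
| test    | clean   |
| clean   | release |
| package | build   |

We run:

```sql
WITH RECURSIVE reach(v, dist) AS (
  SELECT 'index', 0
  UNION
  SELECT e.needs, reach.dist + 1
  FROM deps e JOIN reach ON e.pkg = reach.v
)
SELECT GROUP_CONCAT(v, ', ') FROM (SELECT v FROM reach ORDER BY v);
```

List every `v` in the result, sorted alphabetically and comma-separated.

Base: (index, dist=0).
Iteration 1: edges from {index} -> (deploy, dist=1).
Iteration 2: edges from {deploy} -> (merge, dist=2), (release, dist=2).
Iteration 3: edges from {merge,release} -> (upload, dist=3).
Iteration 4: no outgoing edges from {upload}; recursion stops.

deploy, index, merge, release, upload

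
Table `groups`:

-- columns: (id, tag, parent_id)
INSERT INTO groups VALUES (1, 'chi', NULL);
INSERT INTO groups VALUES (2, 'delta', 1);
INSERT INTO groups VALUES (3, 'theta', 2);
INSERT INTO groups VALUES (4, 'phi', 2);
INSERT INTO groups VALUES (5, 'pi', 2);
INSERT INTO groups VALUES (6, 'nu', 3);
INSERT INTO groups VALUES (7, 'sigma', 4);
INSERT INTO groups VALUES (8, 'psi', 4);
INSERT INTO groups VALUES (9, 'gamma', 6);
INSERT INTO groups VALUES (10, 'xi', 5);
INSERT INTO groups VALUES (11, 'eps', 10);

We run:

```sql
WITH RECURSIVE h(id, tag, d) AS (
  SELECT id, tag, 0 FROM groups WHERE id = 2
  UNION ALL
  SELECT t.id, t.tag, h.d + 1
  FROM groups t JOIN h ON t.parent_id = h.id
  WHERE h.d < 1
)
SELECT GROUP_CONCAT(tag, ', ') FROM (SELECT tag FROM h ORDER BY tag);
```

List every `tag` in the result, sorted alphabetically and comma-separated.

delta, phi, pi, theta

Base: id=2 (delta) at d 0.
Iteration 1: rows with parent_id in {2} -> theta (id 3, d 1), phi (id 4, d 1), pi (id 5, d 1).
Iteration 2: d < 1 fails for all current rows; recursion stops.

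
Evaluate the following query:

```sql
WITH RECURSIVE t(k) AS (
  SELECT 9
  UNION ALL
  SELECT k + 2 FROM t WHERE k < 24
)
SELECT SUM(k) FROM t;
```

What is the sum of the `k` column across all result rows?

Base: k=9.
Iteration 1: 9 < 24 holds -> k = 9 + 2 = 11.
Iteration 2: 11 < 24 holds -> k = 11 + 2 = 13.
Iteration 3: 13 < 24 holds -> k = 13 + 2 = 15.
Iteration 4: 15 < 24 holds -> k = 15 + 2 = 17.
Iteration 5: 17 < 24 holds -> k = 17 + 2 = 19.
Iteration 6: 19 < 24 holds -> k = 19 + 2 = 21.
Iteration 7: 21 < 24 holds -> k = 21 + 2 = 23.
Iteration 8: 23 < 24 holds -> k = 23 + 2 = 25.
Iteration 9: 25 < 24 fails; recursion stops.
SUM(k) = 9 + 11 + 13 + 15 + 17 + 19 + 21 + 23 + 25 = 153.

153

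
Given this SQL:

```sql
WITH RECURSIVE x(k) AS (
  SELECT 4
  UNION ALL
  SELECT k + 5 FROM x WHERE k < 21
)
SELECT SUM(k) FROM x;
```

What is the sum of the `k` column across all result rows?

70

Base: k=4.
Iteration 1: 4 < 21 holds -> k = 4 + 5 = 9.
Iteration 2: 9 < 21 holds -> k = 9 + 5 = 14.
Iteration 3: 14 < 21 holds -> k = 14 + 5 = 19.
Iteration 4: 19 < 21 holds -> k = 19 + 5 = 24.
Iteration 5: 24 < 21 fails; recursion stops.
SUM(k) = 4 + 9 + 14 + 19 + 24 = 70.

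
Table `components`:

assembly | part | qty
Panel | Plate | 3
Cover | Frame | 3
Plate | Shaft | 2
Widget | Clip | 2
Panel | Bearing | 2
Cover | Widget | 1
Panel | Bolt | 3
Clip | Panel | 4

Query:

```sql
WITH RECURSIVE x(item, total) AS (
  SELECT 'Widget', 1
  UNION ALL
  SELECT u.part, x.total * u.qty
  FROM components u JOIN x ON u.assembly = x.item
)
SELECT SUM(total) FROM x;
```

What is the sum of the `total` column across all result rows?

123

Base: (Widget, total=1).
Iteration 1: components of {Widget} -> Clip = 1*2 = 2.
Iteration 2: components of {Clip} -> Panel = 2*4 = 8.
Iteration 3: components of {Panel} -> Bearing = 8*2 = 16, Bolt = 8*3 = 24, Plate = 8*3 = 24.
Iteration 4: components of {Bearing,Bolt,Plate} -> Shaft = 24*2 = 48.
Iteration 5: no further components; recursion stops.
SUM(total) = 1 + 2 + 8 + 24 + 16 + 24 + 48 = 123.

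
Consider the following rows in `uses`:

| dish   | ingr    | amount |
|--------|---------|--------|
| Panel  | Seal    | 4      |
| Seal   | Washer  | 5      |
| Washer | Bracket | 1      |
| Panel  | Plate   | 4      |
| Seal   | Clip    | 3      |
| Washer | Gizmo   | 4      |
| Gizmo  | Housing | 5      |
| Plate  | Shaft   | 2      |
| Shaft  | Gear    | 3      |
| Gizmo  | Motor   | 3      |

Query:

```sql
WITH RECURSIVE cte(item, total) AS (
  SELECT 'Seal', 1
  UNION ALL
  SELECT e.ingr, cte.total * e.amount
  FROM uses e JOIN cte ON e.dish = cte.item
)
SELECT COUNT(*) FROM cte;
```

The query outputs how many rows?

7

Base: (Seal, total=1).
Iteration 1: components of {Seal} -> Clip = 1*3 = 3, Washer = 1*5 = 5.
Iteration 2: components of {Clip,Washer} -> Bracket = 5*1 = 5, Gizmo = 5*4 = 20.
Iteration 3: components of {Bracket,Gizmo} -> Housing = 20*5 = 100, Motor = 20*3 = 60.
Iteration 4: no further components; recursion stops.
Total rows emitted: 7.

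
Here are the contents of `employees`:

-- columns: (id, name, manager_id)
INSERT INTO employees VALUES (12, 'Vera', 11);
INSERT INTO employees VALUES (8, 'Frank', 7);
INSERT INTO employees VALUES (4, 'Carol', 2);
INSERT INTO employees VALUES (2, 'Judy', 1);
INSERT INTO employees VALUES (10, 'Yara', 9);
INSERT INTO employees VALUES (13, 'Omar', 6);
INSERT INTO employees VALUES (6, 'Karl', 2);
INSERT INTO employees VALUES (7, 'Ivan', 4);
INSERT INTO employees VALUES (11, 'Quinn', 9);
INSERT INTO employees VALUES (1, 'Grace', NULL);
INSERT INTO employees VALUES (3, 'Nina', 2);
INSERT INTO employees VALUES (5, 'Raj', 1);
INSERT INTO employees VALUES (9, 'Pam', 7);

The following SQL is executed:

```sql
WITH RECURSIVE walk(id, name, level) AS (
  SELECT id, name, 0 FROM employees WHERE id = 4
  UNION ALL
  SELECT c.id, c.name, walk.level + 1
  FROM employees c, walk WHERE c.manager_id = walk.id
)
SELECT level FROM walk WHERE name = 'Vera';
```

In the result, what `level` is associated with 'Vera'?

Base: id=4 (Carol) at level 0.
Iteration 1: rows with manager_id in {4} -> Ivan (id 7, level 1).
Iteration 2: rows with manager_id in {7} -> Frank (id 8, level 2), Pam (id 9, level 2).
Iteration 3: rows with manager_id in {8,9} -> Yara (id 10, level 3), Quinn (id 11, level 3).
Iteration 4: rows with manager_id in {10,11} -> Vera (id 12, level 4).
Iteration 5: no rows with manager_id in {12}; recursion stops.

4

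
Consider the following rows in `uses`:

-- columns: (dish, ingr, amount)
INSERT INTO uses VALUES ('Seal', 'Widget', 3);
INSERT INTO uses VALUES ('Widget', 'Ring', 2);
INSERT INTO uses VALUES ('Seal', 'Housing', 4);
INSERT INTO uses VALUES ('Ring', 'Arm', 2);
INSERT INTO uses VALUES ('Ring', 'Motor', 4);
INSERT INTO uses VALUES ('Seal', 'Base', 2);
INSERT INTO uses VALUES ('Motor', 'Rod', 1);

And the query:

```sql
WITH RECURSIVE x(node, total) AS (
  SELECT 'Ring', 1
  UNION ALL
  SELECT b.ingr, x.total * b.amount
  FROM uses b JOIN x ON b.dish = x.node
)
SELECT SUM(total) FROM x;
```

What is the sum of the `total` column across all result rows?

Base: (Ring, total=1).
Iteration 1: components of {Ring} -> Arm = 1*2 = 2, Motor = 1*4 = 4.
Iteration 2: components of {Arm,Motor} -> Rod = 4*1 = 4.
Iteration 3: no further components; recursion stops.
SUM(total) = 1 + 2 + 4 + 4 = 11.

11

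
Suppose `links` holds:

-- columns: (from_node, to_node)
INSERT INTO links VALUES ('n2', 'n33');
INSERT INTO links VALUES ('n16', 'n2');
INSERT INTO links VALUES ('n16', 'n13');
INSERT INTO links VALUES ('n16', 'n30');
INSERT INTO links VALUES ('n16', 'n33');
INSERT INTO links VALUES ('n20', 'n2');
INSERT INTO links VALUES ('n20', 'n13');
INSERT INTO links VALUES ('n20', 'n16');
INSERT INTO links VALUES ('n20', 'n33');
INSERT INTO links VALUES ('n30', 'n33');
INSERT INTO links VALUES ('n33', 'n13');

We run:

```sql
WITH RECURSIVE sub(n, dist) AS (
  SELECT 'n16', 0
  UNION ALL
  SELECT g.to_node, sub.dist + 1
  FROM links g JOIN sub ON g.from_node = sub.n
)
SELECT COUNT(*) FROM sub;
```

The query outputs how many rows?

10

Base: (n16, dist=0).
Iteration 1: edges from {n16} -> (n13, dist=1), (n2, dist=1), (n30, dist=1), (n33, dist=1).
Iteration 2: edges from {n13,n2,n30,n33} -> (n13, dist=2), (n33, dist=2) x2. [UNION ALL keeps all 3 new rows, including repeats]
Iteration 3: edges from {n13,n33} -> (n13, dist=3) x2. [UNION ALL keeps all 2 new rows, including repeats]
Iteration 4: no outgoing edges from {n13}; recursion stops.
Total rows emitted: 10.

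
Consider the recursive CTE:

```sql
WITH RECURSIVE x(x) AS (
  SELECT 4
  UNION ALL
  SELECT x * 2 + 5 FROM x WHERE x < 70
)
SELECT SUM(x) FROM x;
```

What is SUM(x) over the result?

254

Base: x=4.
Iteration 1: 4 < 70 holds -> x = 4 * 2 + 5 = 13.
Iteration 2: 13 < 70 holds -> x = 13 * 2 + 5 = 31.
Iteration 3: 31 < 70 holds -> x = 31 * 2 + 5 = 67.
Iteration 4: 67 < 70 holds -> x = 67 * 2 + 5 = 139.
Iteration 5: 139 < 70 fails; recursion stops.
SUM(x) = 4 + 13 + 31 + 67 + 139 = 254.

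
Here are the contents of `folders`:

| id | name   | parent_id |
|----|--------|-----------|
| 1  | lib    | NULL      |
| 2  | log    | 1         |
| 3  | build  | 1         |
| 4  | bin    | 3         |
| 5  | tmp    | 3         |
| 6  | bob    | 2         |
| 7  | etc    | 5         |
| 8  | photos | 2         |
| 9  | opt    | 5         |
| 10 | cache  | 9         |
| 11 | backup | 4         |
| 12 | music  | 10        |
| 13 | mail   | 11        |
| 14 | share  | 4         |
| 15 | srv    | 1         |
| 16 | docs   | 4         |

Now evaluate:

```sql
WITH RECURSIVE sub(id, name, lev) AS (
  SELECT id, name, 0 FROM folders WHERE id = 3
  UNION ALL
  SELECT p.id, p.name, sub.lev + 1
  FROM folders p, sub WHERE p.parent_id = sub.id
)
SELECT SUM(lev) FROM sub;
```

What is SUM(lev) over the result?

22

Base: id=3 (build) at lev 0.
Iteration 1: rows with parent_id in {3} -> bin (id 4, lev 1), tmp (id 5, lev 1).
Iteration 2: rows with parent_id in {4,5} -> etc (id 7, lev 2), opt (id 9, lev 2), backup (id 11, lev 2), share (id 14, lev 2), docs (id 16, lev 2).
Iteration 3: rows with parent_id in {7,9,11,14,16} -> cache (id 10, lev 3), mail (id 13, lev 3).
Iteration 4: rows with parent_id in {10,13} -> music (id 12, lev 4).
Iteration 5: no rows with parent_id in {12}; recursion stops.
SUM(lev) = 0 + 1 + 1 + 2 + 2 + 2 + 2 + 2 + 3 + 3 + 4 = 22.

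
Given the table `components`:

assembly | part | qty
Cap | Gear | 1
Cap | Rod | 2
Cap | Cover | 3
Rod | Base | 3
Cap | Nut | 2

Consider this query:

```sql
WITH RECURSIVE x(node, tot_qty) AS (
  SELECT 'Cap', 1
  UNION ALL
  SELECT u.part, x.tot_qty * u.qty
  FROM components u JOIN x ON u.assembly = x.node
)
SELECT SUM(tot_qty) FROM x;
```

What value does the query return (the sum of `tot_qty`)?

Base: (Cap, tot_qty=1).
Iteration 1: components of {Cap} -> Cover = 1*3 = 3, Gear = 1*1 = 1, Nut = 1*2 = 2, Rod = 1*2 = 2.
Iteration 2: components of {Cover,Gear,Nut,Rod} -> Base = 2*3 = 6.
Iteration 3: no further components; recursion stops.
SUM(tot_qty) = 1 + 1 + 2 + 3 + 2 + 6 = 15.

15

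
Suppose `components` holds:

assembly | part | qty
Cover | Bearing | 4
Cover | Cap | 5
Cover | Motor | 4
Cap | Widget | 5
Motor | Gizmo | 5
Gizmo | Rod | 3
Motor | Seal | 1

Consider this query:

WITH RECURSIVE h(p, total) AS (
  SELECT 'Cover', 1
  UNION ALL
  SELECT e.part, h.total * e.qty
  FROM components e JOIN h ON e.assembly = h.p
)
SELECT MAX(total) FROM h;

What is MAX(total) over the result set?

60

Base: (Cover, total=1).
Iteration 1: components of {Cover} -> Bearing = 1*4 = 4, Cap = 1*5 = 5, Motor = 1*4 = 4.
Iteration 2: components of {Bearing,Cap,Motor} -> Gizmo = 4*5 = 20, Seal = 4*1 = 4, Widget = 5*5 = 25.
Iteration 3: components of {Gizmo,Seal,Widget} -> Rod = 20*3 = 60.
Iteration 4: no further components; recursion stops.
total values: 1, 4, 4, 5, 4, 20, 25, 60; the maximum is 60.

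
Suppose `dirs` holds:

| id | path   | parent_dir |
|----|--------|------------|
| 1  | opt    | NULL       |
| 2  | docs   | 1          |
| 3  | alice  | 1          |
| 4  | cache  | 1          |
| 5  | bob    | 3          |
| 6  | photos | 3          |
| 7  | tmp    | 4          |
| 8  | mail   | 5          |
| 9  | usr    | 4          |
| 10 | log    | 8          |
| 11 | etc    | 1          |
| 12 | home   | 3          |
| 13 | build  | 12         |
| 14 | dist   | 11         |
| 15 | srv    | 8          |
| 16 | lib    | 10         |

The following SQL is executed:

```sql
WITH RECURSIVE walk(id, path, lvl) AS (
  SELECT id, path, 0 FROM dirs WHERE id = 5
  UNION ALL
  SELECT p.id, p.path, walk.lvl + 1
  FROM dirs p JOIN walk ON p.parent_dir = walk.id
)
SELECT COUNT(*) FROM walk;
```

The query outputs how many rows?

5

Base: id=5 (bob) at lvl 0.
Iteration 1: rows with parent_dir in {5} -> mail (id 8, lvl 1).
Iteration 2: rows with parent_dir in {8} -> log (id 10, lvl 2), srv (id 15, lvl 2).
Iteration 3: rows with parent_dir in {10,15} -> lib (id 16, lvl 3).
Iteration 4: no rows with parent_dir in {16}; recursion stops.
Total rows emitted: 5.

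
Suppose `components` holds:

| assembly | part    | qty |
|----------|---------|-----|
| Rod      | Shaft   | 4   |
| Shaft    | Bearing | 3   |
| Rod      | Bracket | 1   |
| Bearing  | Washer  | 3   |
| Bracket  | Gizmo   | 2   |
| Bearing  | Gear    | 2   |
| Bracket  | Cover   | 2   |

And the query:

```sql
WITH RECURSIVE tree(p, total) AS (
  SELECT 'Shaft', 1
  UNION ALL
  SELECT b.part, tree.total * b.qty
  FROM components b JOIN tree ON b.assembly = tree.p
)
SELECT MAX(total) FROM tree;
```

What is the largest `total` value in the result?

9

Base: (Shaft, total=1).
Iteration 1: components of {Shaft} -> Bearing = 1*3 = 3.
Iteration 2: components of {Bearing} -> Gear = 3*2 = 6, Washer = 3*3 = 9.
Iteration 3: no further components; recursion stops.
total values: 1, 3, 9, 6; the maximum is 9.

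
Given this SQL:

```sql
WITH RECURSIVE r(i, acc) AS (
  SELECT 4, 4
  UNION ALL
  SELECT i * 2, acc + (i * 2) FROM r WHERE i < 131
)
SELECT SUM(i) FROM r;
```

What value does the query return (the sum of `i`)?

508

Base: i=4, acc=4.
Iteration 1: 4 < 131 holds -> i = 4 * 2 = 8, acc = 4 + 8 = 12.
Iteration 2: 8 < 131 holds -> i = 8 * 2 = 16, acc = 12 + 16 = 28.
Iteration 3: 16 < 131 holds -> i = 16 * 2 = 32, acc = 28 + 32 = 60.
Iteration 4: 32 < 131 holds -> i = 32 * 2 = 64, acc = 60 + 64 = 124.
Iteration 5: 64 < 131 holds -> i = 64 * 2 = 128, acc = 124 + 128 = 252.
Iteration 6: 128 < 131 holds -> i = 128 * 2 = 256, acc = 252 + 256 = 508.
Iteration 7: 256 < 131 fails; recursion stops.
SUM(i) = 4 + 8 + 16 + 32 + 64 + 128 + 256 = 508.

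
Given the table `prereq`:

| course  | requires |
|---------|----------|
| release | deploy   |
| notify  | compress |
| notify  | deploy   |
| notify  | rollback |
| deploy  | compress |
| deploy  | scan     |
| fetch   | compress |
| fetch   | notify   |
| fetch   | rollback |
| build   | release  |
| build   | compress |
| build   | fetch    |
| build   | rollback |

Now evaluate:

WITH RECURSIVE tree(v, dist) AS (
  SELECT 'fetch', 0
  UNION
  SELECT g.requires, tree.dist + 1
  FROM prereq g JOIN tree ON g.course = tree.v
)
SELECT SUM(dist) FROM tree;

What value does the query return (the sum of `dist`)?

Base: (fetch, dist=0).
Iteration 1: edges from {fetch} -> (compress, dist=1), (notify, dist=1), (rollback, dist=1).
Iteration 2: edges from {compress,notify,rollback} -> (compress, dist=2), (deploy, dist=2), (rollback, dist=2).
Iteration 3: edges from {compress,deploy,rollback} -> (compress, dist=3), (scan, dist=3).
Iteration 4: no outgoing edges from {compress,scan}; recursion stops.
SUM(dist) = 0 + 1 + 1 + 1 + 2 + 2 + 2 + 3 + 3 = 15.

15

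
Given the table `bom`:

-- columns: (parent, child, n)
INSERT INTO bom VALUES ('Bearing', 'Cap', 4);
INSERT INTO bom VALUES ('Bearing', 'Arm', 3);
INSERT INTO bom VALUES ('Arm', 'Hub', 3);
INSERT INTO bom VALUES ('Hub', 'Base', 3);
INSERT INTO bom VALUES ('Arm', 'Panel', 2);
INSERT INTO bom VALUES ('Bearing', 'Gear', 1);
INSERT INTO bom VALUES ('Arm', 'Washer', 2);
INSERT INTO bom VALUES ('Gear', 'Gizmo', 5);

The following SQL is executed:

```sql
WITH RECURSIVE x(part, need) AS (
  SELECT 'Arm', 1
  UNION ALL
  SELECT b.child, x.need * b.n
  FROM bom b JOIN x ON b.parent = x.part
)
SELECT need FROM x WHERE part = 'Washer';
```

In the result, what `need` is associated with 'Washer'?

2

Base: (Arm, need=1).
Iteration 1: components of {Arm} -> Hub = 1*3 = 3, Panel = 1*2 = 2, Washer = 1*2 = 2.
Iteration 2: components of {Hub,Panel,Washer} -> Base = 3*3 = 9.
Iteration 3: no further components; recursion stops.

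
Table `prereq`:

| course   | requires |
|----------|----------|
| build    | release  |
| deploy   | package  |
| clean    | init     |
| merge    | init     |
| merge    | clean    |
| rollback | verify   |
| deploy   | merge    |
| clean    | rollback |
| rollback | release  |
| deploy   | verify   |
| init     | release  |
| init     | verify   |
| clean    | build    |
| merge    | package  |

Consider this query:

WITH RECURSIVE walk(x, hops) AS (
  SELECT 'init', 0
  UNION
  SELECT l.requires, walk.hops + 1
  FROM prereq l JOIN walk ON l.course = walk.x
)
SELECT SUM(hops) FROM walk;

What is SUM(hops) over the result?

2

Base: (init, hops=0).
Iteration 1: edges from {init} -> (release, hops=1), (verify, hops=1).
Iteration 2: no outgoing edges from {release,verify}; recursion stops.
SUM(hops) = 0 + 1 + 1 = 2.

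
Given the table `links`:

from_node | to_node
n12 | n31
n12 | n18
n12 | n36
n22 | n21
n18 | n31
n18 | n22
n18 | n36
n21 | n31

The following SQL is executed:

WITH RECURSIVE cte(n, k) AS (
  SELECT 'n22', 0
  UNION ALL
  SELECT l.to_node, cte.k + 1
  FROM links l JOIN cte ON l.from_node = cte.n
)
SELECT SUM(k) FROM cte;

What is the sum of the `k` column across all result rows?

Base: (n22, k=0).
Iteration 1: edges from {n22} -> (n21, k=1).
Iteration 2: edges from {n21} -> (n31, k=2).
Iteration 3: no outgoing edges from {n31}; recursion stops.
SUM(k) = 0 + 1 + 2 = 3.

3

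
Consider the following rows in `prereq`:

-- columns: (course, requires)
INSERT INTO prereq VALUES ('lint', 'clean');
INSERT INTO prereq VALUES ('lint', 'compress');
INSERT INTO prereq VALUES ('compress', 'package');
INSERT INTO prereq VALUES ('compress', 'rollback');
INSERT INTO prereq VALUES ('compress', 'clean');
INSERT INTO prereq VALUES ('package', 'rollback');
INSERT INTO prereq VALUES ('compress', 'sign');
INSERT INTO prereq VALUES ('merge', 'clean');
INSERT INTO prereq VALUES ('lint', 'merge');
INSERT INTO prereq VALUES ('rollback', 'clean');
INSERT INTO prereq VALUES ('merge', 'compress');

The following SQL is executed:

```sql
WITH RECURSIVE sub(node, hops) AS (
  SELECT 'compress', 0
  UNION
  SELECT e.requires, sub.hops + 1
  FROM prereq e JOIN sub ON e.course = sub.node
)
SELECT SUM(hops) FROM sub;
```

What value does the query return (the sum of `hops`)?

11

Base: (compress, hops=0).
Iteration 1: edges from {compress} -> (clean, hops=1), (package, hops=1), (rollback, hops=1), (sign, hops=1).
Iteration 2: edges from {clean,package,rollback,sign} -> (clean, hops=2), (rollback, hops=2).
Iteration 3: edges from {clean,rollback} -> (clean, hops=3).
Iteration 4: no outgoing edges from {clean}; recursion stops.
SUM(hops) = 0 + 1 + 1 + 1 + 1 + 2 + 2 + 3 = 11.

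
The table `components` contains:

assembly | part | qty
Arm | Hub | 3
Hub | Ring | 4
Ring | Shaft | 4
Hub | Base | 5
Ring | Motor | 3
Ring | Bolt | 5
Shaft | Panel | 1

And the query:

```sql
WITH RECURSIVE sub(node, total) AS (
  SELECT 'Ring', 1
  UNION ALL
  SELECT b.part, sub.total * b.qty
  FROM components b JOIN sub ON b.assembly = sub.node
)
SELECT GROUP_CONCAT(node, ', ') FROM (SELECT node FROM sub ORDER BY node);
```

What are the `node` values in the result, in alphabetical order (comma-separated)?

Bolt, Motor, Panel, Ring, Shaft

Base: (Ring, total=1).
Iteration 1: components of {Ring} -> Bolt = 1*5 = 5, Motor = 1*3 = 3, Shaft = 1*4 = 4.
Iteration 2: components of {Bolt,Motor,Shaft} -> Panel = 4*1 = 4.
Iteration 3: no further components; recursion stops.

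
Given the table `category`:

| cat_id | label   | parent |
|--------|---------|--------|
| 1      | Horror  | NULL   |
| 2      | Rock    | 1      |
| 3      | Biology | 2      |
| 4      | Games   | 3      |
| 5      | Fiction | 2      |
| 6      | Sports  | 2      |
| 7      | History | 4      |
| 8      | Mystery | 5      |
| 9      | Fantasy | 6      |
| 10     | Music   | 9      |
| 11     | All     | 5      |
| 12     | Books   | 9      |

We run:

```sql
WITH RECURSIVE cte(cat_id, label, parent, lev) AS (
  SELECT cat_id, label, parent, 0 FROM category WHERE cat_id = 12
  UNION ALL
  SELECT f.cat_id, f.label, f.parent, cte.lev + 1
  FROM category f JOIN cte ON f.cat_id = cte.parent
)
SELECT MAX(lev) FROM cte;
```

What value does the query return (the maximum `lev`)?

Base: cat_id=12 (Books), parent=9, lev 0.
Iteration 1: join on cat_id=9 -> Fantasy (id 9, parent=6, lev 1).
Iteration 2: join on cat_id=6 -> Sports (id 6, parent=2, lev 2).
Iteration 3: join on cat_id=2 -> Rock (id 2, parent=1, lev 3).
Iteration 4: join on cat_id=1 -> Horror (id 1, parent=NULL, lev 4).
Iteration 5: parent is NULL; no match; recursion stops.
lev values: 0, 1, 2, 3, 4; the maximum is 4.

4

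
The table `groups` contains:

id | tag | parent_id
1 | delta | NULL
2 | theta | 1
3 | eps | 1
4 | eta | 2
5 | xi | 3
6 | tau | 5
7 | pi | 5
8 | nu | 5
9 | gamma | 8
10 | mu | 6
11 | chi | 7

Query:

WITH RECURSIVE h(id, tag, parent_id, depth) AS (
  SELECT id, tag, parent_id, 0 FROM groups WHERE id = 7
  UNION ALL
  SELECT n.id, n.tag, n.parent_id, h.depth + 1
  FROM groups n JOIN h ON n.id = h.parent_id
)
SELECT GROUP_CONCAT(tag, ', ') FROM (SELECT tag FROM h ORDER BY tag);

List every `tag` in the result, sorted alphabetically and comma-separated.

delta, eps, pi, xi

Base: id=7 (pi), parent_id=5, depth 0.
Iteration 1: join on id=5 -> xi (id 5, parent_id=3, depth 1).
Iteration 2: join on id=3 -> eps (id 3, parent_id=1, depth 2).
Iteration 3: join on id=1 -> delta (id 1, parent_id=NULL, depth 3).
Iteration 4: parent_id is NULL; no match; recursion stops.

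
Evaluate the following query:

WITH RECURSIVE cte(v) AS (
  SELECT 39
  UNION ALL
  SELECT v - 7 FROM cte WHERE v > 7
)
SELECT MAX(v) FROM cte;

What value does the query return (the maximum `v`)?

Base: v=39.
Iteration 1: 39 > 7 holds -> v = 39 - 7 = 32.
Iteration 2: 32 > 7 holds -> v = 32 - 7 = 25.
Iteration 3: 25 > 7 holds -> v = 25 - 7 = 18.
Iteration 4: 18 > 7 holds -> v = 18 - 7 = 11.
Iteration 5: 11 > 7 holds -> v = 11 - 7 = 4.
Iteration 6: 4 > 7 fails; recursion stops.
v values: 39, 32, 25, 18, 11, 4; the maximum is 39.

39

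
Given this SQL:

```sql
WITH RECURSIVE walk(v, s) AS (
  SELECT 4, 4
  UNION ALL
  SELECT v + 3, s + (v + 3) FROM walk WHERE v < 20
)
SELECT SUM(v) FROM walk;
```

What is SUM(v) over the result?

Base: v=4, s=4.
Iteration 1: 4 < 20 holds -> v = 4 + 3 = 7, s = 4 + 7 = 11.
Iteration 2: 7 < 20 holds -> v = 7 + 3 = 10, s = 11 + 10 = 21.
Iteration 3: 10 < 20 holds -> v = 10 + 3 = 13, s = 21 + 13 = 34.
Iteration 4: 13 < 20 holds -> v = 13 + 3 = 16, s = 34 + 16 = 50.
Iteration 5: 16 < 20 holds -> v = 16 + 3 = 19, s = 50 + 19 = 69.
Iteration 6: 19 < 20 holds -> v = 19 + 3 = 22, s = 69 + 22 = 91.
Iteration 7: 22 < 20 fails; recursion stops.
SUM(v) = 4 + 7 + 10 + 13 + 16 + 19 + 22 = 91.

91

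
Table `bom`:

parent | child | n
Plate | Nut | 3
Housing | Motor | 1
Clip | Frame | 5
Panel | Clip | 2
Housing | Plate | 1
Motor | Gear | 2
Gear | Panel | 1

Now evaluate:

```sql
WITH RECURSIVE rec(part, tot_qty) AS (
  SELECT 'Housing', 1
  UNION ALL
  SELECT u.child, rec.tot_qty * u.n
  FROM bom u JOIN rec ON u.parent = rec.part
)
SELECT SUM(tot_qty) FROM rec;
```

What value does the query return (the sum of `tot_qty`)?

Base: (Housing, tot_qty=1).
Iteration 1: components of {Housing} -> Motor = 1*1 = 1, Plate = 1*1 = 1.
Iteration 2: components of {Motor,Plate} -> Gear = 1*2 = 2, Nut = 1*3 = 3.
Iteration 3: components of {Gear,Nut} -> Panel = 2*1 = 2.
Iteration 4: components of {Panel} -> Clip = 2*2 = 4.
Iteration 5: components of {Clip} -> Frame = 4*5 = 20.
Iteration 6: no further components; recursion stops.
SUM(tot_qty) = 1 + 1 + 1 + 3 + 2 + 2 + 4 + 20 = 34.

34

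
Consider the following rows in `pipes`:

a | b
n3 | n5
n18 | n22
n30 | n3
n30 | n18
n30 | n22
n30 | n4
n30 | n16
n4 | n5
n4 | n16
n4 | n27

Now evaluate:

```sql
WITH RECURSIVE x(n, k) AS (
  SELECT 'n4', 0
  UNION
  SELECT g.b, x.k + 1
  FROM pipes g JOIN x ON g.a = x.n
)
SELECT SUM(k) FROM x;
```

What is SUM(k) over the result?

3

Base: (n4, k=0).
Iteration 1: edges from {n4} -> (n16, k=1), (n27, k=1), (n5, k=1).
Iteration 2: no outgoing edges from {n16,n27,n5}; recursion stops.
SUM(k) = 0 + 1 + 1 + 1 = 3.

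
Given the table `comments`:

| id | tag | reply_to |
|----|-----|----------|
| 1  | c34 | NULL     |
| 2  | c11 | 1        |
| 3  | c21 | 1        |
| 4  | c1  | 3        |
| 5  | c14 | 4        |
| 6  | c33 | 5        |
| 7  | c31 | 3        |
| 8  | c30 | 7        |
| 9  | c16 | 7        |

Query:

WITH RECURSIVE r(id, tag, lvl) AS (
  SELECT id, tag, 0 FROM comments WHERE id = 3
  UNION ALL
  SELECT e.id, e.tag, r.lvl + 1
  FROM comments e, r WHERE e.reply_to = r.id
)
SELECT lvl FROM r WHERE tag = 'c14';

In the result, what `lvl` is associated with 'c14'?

2

Base: id=3 (c21) at lvl 0.
Iteration 1: rows with reply_to in {3} -> c1 (id 4, lvl 1), c31 (id 7, lvl 1).
Iteration 2: rows with reply_to in {4,7} -> c14 (id 5, lvl 2), c30 (id 8, lvl 2), c16 (id 9, lvl 2).
Iteration 3: rows with reply_to in {5,8,9} -> c33 (id 6, lvl 3).
Iteration 4: no rows with reply_to in {6}; recursion stops.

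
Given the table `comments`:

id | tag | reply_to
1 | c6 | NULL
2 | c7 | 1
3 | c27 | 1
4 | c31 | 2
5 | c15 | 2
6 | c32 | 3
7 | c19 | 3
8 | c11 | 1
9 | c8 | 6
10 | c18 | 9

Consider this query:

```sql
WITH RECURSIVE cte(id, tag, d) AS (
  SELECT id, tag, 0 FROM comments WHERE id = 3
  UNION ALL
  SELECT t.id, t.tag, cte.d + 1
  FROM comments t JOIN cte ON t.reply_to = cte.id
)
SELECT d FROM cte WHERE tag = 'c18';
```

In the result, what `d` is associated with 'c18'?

3

Base: id=3 (c27) at d 0.
Iteration 1: rows with reply_to in {3} -> c32 (id 6, d 1), c19 (id 7, d 1).
Iteration 2: rows with reply_to in {6,7} -> c8 (id 9, d 2).
Iteration 3: rows with reply_to in {9} -> c18 (id 10, d 3).
Iteration 4: no rows with reply_to in {10}; recursion stops.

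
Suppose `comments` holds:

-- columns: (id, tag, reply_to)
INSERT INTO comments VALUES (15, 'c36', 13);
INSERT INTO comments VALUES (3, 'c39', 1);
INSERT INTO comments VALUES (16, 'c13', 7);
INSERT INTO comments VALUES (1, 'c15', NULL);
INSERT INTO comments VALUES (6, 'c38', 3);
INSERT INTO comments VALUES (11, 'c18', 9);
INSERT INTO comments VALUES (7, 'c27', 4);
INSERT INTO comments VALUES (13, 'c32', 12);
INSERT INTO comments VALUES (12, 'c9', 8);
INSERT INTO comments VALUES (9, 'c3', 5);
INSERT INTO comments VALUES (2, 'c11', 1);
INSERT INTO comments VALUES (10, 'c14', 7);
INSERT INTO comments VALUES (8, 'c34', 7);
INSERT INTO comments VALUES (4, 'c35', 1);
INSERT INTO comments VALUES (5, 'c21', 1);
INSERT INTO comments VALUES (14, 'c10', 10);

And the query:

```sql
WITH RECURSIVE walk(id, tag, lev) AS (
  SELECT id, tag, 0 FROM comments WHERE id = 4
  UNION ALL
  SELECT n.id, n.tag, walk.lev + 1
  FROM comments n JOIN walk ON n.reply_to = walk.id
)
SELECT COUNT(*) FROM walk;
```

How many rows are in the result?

9

Base: id=4 (c35) at lev 0.
Iteration 1: rows with reply_to in {4} -> c27 (id 7, lev 1).
Iteration 2: rows with reply_to in {7} -> c34 (id 8, lev 2), c14 (id 10, lev 2), c13 (id 16, lev 2).
Iteration 3: rows with reply_to in {8,10,16} -> c9 (id 12, lev 3), c10 (id 14, lev 3).
Iteration 4: rows with reply_to in {12,14} -> c32 (id 13, lev 4).
Iteration 5: rows with reply_to in {13} -> c36 (id 15, lev 5).
Iteration 6: no rows with reply_to in {15}; recursion stops.
Total rows emitted: 9.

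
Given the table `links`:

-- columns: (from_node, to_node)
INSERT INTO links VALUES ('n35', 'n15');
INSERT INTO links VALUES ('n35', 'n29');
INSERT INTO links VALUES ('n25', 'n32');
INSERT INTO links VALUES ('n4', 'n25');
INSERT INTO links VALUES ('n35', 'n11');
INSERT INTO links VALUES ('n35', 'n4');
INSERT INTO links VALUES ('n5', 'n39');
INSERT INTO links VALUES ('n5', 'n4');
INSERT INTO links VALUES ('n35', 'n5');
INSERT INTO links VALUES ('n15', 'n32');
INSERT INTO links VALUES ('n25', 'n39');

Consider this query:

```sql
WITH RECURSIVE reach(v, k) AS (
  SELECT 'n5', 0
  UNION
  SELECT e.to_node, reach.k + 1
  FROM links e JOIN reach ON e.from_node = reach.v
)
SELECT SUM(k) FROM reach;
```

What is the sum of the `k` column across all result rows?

Base: (n5, k=0).
Iteration 1: edges from {n5} -> (n39, k=1), (n4, k=1).
Iteration 2: edges from {n39,n4} -> (n25, k=2).
Iteration 3: edges from {n25} -> (n32, k=3), (n39, k=3).
Iteration 4: no outgoing edges from {n32,n39}; recursion stops.
SUM(k) = 0 + 1 + 1 + 2 + 3 + 3 = 10.

10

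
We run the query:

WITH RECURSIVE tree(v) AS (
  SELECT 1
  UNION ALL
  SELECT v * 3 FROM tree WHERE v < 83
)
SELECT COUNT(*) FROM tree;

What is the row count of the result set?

6

Base: v=1.
Iteration 1: 1 < 83 holds -> v = 1 * 3 = 3.
Iteration 2: 3 < 83 holds -> v = 3 * 3 = 9.
Iteration 3: 9 < 83 holds -> v = 9 * 3 = 27.
Iteration 4: 27 < 83 holds -> v = 27 * 3 = 81.
Iteration 5: 81 < 83 holds -> v = 81 * 3 = 243.
Iteration 6: 243 < 83 fails; recursion stops.
Total rows emitted: 6.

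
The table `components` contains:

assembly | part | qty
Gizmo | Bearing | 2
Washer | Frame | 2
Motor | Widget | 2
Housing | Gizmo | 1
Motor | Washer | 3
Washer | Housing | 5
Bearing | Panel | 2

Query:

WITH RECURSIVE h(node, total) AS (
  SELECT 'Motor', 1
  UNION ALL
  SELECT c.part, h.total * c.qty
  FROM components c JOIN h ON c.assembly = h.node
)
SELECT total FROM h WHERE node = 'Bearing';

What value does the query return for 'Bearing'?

Base: (Motor, total=1).
Iteration 1: components of {Motor} -> Washer = 1*3 = 3, Widget = 1*2 = 2.
Iteration 2: components of {Washer,Widget} -> Frame = 3*2 = 6, Housing = 3*5 = 15.
Iteration 3: components of {Frame,Housing} -> Gizmo = 15*1 = 15.
Iteration 4: components of {Gizmo} -> Bearing = 15*2 = 30.
Iteration 5: components of {Bearing} -> Panel = 30*2 = 60.
Iteration 6: no further components; recursion stops.

30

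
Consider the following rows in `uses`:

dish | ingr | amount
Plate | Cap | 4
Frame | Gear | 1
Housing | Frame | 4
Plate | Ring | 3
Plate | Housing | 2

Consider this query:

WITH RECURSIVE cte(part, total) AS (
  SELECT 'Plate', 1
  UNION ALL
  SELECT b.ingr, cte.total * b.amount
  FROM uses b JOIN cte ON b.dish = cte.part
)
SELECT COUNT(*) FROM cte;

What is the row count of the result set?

Base: (Plate, total=1).
Iteration 1: components of {Plate} -> Cap = 1*4 = 4, Housing = 1*2 = 2, Ring = 1*3 = 3.
Iteration 2: components of {Cap,Housing,Ring} -> Frame = 2*4 = 8.
Iteration 3: components of {Frame} -> Gear = 8*1 = 8.
Iteration 4: no further components; recursion stops.
Total rows emitted: 6.

6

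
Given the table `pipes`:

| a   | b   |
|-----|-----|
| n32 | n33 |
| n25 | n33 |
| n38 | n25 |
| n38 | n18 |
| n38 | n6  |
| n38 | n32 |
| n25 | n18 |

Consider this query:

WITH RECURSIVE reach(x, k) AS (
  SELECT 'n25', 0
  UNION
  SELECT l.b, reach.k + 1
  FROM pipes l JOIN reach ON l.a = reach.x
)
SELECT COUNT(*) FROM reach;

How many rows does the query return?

3

Base: (n25, k=0).
Iteration 1: edges from {n25} -> (n18, k=1), (n33, k=1).
Iteration 2: no outgoing edges from {n18,n33}; recursion stops.
Total rows emitted: 3.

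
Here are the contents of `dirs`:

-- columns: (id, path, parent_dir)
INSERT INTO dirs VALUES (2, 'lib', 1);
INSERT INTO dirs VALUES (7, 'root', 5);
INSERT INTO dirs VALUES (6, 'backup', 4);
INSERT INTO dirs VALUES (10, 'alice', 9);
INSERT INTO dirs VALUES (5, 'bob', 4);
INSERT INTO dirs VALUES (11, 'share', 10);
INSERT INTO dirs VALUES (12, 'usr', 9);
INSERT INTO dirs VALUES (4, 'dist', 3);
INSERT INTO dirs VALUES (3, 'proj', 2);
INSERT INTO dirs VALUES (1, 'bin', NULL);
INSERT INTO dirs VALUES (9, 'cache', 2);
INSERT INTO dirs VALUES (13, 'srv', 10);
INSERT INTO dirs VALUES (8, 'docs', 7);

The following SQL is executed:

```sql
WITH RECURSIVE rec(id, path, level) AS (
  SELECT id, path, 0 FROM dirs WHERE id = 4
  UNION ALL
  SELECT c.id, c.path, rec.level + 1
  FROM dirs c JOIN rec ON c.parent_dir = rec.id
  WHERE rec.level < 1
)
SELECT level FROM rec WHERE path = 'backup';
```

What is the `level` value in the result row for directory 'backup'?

Base: id=4 (dist) at level 0.
Iteration 1: rows with parent_dir in {4} -> bob (id 5, level 1), backup (id 6, level 1).
Iteration 2: level < 1 fails for all current rows; recursion stops.

1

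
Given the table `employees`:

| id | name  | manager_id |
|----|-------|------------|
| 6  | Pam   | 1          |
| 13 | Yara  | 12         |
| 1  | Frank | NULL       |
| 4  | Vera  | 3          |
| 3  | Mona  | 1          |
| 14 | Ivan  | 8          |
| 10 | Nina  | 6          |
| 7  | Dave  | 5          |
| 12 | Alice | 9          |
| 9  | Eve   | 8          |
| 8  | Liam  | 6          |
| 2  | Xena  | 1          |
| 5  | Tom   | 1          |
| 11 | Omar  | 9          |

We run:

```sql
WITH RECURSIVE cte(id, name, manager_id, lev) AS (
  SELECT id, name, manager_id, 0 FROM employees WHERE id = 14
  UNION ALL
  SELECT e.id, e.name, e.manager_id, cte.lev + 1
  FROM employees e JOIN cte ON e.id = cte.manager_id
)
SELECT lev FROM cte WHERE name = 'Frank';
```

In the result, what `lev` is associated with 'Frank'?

Base: id=14 (Ivan), manager_id=8, lev 0.
Iteration 1: join on id=8 -> Liam (id 8, manager_id=6, lev 1).
Iteration 2: join on id=6 -> Pam (id 6, manager_id=1, lev 2).
Iteration 3: join on id=1 -> Frank (id 1, manager_id=NULL, lev 3).
Iteration 4: manager_id is NULL; no match; recursion stops.

3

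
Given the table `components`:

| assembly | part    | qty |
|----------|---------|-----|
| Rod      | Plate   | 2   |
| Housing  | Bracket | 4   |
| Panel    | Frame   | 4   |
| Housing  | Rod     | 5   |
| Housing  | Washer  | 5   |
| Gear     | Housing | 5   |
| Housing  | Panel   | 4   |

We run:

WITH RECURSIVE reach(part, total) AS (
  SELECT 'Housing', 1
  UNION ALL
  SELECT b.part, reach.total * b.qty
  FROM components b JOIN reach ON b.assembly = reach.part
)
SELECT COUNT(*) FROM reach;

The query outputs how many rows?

Base: (Housing, total=1).
Iteration 1: components of {Housing} -> Bracket = 1*4 = 4, Panel = 1*4 = 4, Rod = 1*5 = 5, Washer = 1*5 = 5.
Iteration 2: components of {Bracket,Panel,Rod,Washer} -> Frame = 4*4 = 16, Plate = 5*2 = 10.
Iteration 3: no further components; recursion stops.
Total rows emitted: 7.

7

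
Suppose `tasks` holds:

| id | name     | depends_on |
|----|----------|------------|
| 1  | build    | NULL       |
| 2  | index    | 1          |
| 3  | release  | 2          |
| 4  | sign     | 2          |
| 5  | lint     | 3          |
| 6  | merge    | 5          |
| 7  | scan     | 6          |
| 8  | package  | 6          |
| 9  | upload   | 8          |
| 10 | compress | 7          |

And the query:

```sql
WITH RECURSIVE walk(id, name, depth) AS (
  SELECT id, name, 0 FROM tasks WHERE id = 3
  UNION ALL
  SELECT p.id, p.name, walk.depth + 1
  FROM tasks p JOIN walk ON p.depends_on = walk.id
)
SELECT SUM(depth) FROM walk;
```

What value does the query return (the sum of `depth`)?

17

Base: id=3 (release) at depth 0.
Iteration 1: rows with depends_on in {3} -> lint (id 5, depth 1).
Iteration 2: rows with depends_on in {5} -> merge (id 6, depth 2).
Iteration 3: rows with depends_on in {6} -> scan (id 7, depth 3), package (id 8, depth 3).
Iteration 4: rows with depends_on in {7,8} -> upload (id 9, depth 4), compress (id 10, depth 4).
Iteration 5: no rows with depends_on in {9,10}; recursion stops.
SUM(depth) = 0 + 1 + 2 + 3 + 3 + 4 + 4 = 17.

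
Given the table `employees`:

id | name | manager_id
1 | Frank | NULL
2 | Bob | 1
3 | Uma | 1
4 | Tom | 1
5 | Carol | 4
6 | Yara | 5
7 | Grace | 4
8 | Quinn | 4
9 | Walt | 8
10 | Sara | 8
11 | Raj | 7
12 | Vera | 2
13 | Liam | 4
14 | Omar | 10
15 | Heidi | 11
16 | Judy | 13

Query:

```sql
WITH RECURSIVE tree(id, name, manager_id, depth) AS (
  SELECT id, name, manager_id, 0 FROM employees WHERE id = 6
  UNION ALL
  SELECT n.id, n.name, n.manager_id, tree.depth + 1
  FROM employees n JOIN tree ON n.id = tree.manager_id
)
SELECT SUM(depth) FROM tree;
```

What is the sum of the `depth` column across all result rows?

Base: id=6 (Yara), manager_id=5, depth 0.
Iteration 1: join on id=5 -> Carol (id 5, manager_id=4, depth 1).
Iteration 2: join on id=4 -> Tom (id 4, manager_id=1, depth 2).
Iteration 3: join on id=1 -> Frank (id 1, manager_id=NULL, depth 3).
Iteration 4: manager_id is NULL; no match; recursion stops.
SUM(depth) = 0 + 1 + 2 + 3 = 6.

6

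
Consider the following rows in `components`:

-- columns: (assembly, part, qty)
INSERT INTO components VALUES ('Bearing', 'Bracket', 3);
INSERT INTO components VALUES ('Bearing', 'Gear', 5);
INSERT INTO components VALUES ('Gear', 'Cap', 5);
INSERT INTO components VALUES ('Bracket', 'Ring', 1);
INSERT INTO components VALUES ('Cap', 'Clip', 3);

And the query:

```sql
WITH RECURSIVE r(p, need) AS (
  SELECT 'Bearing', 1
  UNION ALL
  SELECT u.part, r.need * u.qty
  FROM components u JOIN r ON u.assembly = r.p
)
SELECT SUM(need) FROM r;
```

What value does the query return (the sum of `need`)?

Base: (Bearing, need=1).
Iteration 1: components of {Bearing} -> Bracket = 1*3 = 3, Gear = 1*5 = 5.
Iteration 2: components of {Bracket,Gear} -> Cap = 5*5 = 25, Ring = 3*1 = 3.
Iteration 3: components of {Cap,Ring} -> Clip = 25*3 = 75.
Iteration 4: no further components; recursion stops.
SUM(need) = 1 + 3 + 5 + 3 + 25 + 75 = 112.

112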